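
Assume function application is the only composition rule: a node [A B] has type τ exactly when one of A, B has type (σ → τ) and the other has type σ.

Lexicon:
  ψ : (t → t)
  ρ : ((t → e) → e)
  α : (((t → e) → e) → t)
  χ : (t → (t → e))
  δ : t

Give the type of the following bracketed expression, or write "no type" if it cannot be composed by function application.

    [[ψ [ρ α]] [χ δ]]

At [ρ α], α : (((t → e) → e) → t) takes ρ : ((t → e) → e), giving t.
At [ψ [ρ α]], ψ : (t → t) takes [ρ α] : t, giving t.
At [χ δ], χ : (t → (t → e)) takes δ : t, giving (t → e).
At [[ψ [ρ α]] [χ δ]], [χ δ] : (t → e) takes [ψ [ρ α]] : t, giving e.

e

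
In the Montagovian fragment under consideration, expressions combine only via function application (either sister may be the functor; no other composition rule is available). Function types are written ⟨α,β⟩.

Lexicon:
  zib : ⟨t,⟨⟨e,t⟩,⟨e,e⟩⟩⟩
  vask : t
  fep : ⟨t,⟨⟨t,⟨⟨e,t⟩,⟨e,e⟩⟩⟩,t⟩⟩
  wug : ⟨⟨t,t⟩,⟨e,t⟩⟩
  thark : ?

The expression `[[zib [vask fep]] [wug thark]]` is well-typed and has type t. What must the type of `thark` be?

At [[zib [vask fep]] [wug thark]] (required: t): [zib [vask fep]] is t, which is not a function with range t; hence [wug thark] is the functor — type ⟨t,t⟩.
At [wug thark] (required: ⟨t,t⟩): wug is ⟨⟨t,t⟩,⟨e,t⟩⟩, which is not a function with range ⟨t,t⟩; hence thark is the functor — type ⟨⟨⟨t,t⟩,⟨e,t⟩⟩,⟨t,t⟩⟩.

⟨⟨⟨t,t⟩,⟨e,t⟩⟩,⟨t,t⟩⟩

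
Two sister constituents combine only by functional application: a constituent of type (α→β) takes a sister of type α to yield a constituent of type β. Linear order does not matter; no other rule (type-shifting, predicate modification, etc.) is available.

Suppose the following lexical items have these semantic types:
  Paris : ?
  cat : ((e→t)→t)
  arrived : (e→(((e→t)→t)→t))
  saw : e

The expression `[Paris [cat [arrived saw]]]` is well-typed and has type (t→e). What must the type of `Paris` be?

(t→(t→e))

For [Paris [cat [arrived saw]]] to have type (t→e) with [cat [arrived saw]] of type t, Paris must be the function: Paris : (t→(t→e)).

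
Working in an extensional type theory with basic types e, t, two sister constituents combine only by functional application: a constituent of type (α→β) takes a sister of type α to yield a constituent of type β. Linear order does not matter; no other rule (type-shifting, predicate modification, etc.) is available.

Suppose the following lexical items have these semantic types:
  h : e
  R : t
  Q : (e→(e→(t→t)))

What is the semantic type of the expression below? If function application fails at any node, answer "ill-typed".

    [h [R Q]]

At [R Q]: neither t nor (e→(e→(t→t))) can take the other as argument; the node is ill-typed.

ill-typed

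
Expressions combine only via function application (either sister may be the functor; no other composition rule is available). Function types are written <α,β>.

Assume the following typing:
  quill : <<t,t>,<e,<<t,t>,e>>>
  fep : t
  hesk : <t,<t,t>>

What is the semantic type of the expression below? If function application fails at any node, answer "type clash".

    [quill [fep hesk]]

[fep hesk]: functor hesk : <t,<t,t>>, argument fep : t; result <t,t>.
[quill [fep hesk]]: functor quill : <<t,t>,<e,<<t,t>,e>>>, argument [fep hesk] : <t,t>; result <e,<<t,t>,e>>.

<e,<<t,t>,e>>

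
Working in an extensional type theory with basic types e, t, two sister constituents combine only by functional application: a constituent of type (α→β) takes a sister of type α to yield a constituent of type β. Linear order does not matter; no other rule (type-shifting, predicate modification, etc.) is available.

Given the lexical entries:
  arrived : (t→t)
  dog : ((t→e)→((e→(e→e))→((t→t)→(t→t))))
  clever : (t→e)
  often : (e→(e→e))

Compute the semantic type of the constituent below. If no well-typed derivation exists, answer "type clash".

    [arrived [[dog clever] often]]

(t→t)

[dog clever]: functor dog : ((t→e)→((e→(e→e))→((t→t)→(t→t)))), argument clever : (t→e); result ((e→(e→e))→((t→t)→(t→t))).
[[dog clever] often]: functor [dog clever] : ((e→(e→e))→((t→t)→(t→t))), argument often : (e→(e→e)); result ((t→t)→(t→t)).
[arrived [[dog clever] often]]: functor [[dog clever] often] : ((t→t)→(t→t)), argument arrived : (t→t); result (t→t).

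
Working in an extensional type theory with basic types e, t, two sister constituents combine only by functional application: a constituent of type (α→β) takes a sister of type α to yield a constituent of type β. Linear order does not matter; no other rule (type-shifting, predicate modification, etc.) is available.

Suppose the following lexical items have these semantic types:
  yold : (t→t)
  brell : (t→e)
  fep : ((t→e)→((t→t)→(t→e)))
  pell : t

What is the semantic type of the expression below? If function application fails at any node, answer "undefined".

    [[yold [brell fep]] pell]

[brell fep] — fep of type ((t→e)→((t→t)→(t→e))) combines with brell of type (t→e): type ((t→t)→(t→e)).
[yold [brell fep]] — [brell fep] of type ((t→t)→(t→e)) combines with yold of type (t→t): type (t→e).
[[yold [brell fep]] pell] — [yold [brell fep]] of type (t→e) combines with pell of type t: type e.

e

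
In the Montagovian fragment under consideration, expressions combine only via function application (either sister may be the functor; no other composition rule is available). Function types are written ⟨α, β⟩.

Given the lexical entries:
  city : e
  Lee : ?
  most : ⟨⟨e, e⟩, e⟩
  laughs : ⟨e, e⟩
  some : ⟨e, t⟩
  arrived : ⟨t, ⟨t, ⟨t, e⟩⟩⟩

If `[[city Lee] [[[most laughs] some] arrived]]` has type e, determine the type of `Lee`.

For [[city Lee] [[[most laughs] some] arrived]] to have type e with [[[most laughs] some] arrived] of type ⟨t, ⟨t, e⟩⟩, [city Lee] must be the function: [city Lee] : ⟨⟨t, ⟨t, e⟩⟩, e⟩.
For [city Lee] to have type ⟨⟨t, ⟨t, e⟩⟩, e⟩ with city of type e, Lee must be the function: Lee : ⟨e, ⟨⟨t, ⟨t, e⟩⟩, e⟩⟩.

⟨e, ⟨⟨t, ⟨t, e⟩⟩, e⟩⟩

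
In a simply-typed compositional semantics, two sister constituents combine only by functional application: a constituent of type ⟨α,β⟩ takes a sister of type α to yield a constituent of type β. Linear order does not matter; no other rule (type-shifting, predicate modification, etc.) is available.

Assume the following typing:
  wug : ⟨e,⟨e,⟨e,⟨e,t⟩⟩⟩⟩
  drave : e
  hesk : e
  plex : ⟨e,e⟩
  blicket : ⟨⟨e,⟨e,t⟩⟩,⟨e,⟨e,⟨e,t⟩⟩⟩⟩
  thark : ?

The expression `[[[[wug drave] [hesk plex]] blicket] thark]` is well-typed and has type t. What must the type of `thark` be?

⟨⟨e,⟨e,⟨e,t⟩⟩⟩,t⟩

For [[[[wug drave] [hesk plex]] blicket] thark] to have type t with [[[wug drave] [hesk plex]] blicket] of type ⟨e,⟨e,⟨e,t⟩⟩⟩, thark must be the function: thark : ⟨⟨e,⟨e,⟨e,t⟩⟩⟩,t⟩.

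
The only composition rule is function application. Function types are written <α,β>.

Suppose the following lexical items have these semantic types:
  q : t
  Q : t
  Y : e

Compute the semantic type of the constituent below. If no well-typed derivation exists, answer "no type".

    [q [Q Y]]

no type

[Q Y]: t with e — neither is a function whose domain matches the other; composition fails here.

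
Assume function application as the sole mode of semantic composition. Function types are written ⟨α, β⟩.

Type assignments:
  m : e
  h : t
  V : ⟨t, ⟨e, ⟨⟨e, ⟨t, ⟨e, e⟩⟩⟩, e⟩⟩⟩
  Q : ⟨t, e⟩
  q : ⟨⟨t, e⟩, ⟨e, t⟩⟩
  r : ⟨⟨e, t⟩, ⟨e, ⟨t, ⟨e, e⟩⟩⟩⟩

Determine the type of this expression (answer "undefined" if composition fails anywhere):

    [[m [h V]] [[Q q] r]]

e

[h V] — V of type ⟨t, ⟨e, ⟨⟨e, ⟨t, ⟨e, e⟩⟩⟩, e⟩⟩⟩ combines with h of type t: type ⟨e, ⟨⟨e, ⟨t, ⟨e, e⟩⟩⟩, e⟩⟩.
[m [h V]] — [h V] of type ⟨e, ⟨⟨e, ⟨t, ⟨e, e⟩⟩⟩, e⟩⟩ combines with m of type e: type ⟨⟨e, ⟨t, ⟨e, e⟩⟩⟩, e⟩.
[Q q] — q of type ⟨⟨t, e⟩, ⟨e, t⟩⟩ combines with Q of type ⟨t, e⟩: type ⟨e, t⟩.
[[Q q] r] — r of type ⟨⟨e, t⟩, ⟨e, ⟨t, ⟨e, e⟩⟩⟩⟩ combines with [Q q] of type ⟨e, t⟩: type ⟨e, ⟨t, ⟨e, e⟩⟩⟩.
[[m [h V]] [[Q q] r]] — [m [h V]] of type ⟨⟨e, ⟨t, ⟨e, e⟩⟩⟩, e⟩ combines with [[Q q] r] of type ⟨e, ⟨t, ⟨e, e⟩⟩⟩: type e.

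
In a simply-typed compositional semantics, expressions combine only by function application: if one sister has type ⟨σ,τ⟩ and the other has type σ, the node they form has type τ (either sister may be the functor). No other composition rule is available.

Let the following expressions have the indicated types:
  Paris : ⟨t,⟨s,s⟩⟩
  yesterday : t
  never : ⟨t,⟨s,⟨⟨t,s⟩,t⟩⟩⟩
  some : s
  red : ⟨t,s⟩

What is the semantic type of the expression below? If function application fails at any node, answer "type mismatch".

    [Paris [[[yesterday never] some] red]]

⟨s,s⟩

[yesterday never]: ⟨t,⟨s,⟨⟨t,s⟩,t⟩⟩⟩ applied to t yields ⟨s,⟨⟨t,s⟩,t⟩⟩.
[[yesterday never] some]: ⟨s,⟨⟨t,s⟩,t⟩⟩ applied to s yields ⟨⟨t,s⟩,t⟩.
[[[yesterday never] some] red]: ⟨⟨t,s⟩,t⟩ applied to ⟨t,s⟩ yields t.
[Paris [[[yesterday never] some] red]]: ⟨t,⟨s,s⟩⟩ applied to t yields ⟨s,s⟩.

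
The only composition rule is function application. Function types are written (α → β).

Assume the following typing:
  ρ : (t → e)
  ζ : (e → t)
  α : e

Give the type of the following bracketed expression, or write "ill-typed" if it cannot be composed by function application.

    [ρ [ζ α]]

e

[ζ α]: (e → t) applied to e yields t.
[ρ [ζ α]]: (t → e) applied to t yields e.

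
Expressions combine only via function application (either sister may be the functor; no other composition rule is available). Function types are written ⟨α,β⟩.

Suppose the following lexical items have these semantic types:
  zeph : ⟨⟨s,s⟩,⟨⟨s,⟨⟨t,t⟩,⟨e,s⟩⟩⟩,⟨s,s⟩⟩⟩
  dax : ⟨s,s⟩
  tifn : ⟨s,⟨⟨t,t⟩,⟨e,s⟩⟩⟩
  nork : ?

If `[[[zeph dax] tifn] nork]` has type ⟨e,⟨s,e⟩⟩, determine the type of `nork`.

[[[zeph dax] tifn] nork] must have type ⟨e,⟨s,e⟩⟩. The sister [[zeph dax] tifn] has type ⟨s,s⟩; that is not a function onto ⟨e,⟨s,e⟩⟩, so nork must be the functor, of type ⟨⟨s,s⟩,⟨e,⟨s,e⟩⟩⟩.

⟨⟨s,s⟩,⟨e,⟨s,e⟩⟩⟩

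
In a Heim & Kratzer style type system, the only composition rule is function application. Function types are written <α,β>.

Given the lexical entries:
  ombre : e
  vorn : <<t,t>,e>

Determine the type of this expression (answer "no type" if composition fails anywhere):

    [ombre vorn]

At [ombre vorn]: neither e nor <<t,t>,e> can take the other as argument; the node is ill-typed.

no type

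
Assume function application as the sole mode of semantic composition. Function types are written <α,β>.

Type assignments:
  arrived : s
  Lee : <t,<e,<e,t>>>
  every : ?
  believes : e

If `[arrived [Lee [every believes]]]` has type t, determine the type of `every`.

<e,<<t,<e,<e,t>>>,<s,t>>>

[arrived [Lee [every believes]]] must have type t. The sister arrived has type s; that is not a function onto t, so [Lee [every believes]] must be the functor, of type <s,t>.
[Lee [every believes]] must have type <s,t>. The sister Lee has type <t,<e,<e,t>>>; that is not a function onto <s,t>, so [every believes] must be the functor, of type <<t,<e,<e,t>>>,<s,t>>.
[every believes] must have type <<t,<e,<e,t>>>,<s,t>>. The sister believes has type e; that is not a function onto <<t,<e,<e,t>>>,<s,t>>, so every must be the functor, of type <e,<<t,<e,<e,t>>>,<s,t>>>.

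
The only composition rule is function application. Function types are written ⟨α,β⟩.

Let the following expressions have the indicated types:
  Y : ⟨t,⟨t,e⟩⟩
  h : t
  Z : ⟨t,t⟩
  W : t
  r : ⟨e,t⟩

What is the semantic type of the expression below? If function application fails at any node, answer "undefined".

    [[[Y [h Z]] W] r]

[h Z]: ⟨t,t⟩ applied to t yields t.
[Y [h Z]]: ⟨t,⟨t,e⟩⟩ applied to t yields ⟨t,e⟩.
[[Y [h Z]] W]: ⟨t,e⟩ applied to t yields e.
[[[Y [h Z]] W] r]: ⟨e,t⟩ applied to e yields t.

t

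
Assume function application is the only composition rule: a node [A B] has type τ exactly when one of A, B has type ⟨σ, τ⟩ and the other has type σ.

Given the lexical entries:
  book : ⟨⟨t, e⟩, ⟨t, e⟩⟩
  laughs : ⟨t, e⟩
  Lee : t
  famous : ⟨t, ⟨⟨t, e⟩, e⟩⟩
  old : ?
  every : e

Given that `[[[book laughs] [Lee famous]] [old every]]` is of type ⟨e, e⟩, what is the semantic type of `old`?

For [[[book laughs] [Lee famous]] [old every]] to have type ⟨e, e⟩ with [[book laughs] [Lee famous]] of type e, [old every] must be the function: [old every] : ⟨e, ⟨e, e⟩⟩.
For [old every] to have type ⟨e, ⟨e, e⟩⟩ with every of type e, old must be the function: old : ⟨e, ⟨e, ⟨e, e⟩⟩⟩.

⟨e, ⟨e, ⟨e, e⟩⟩⟩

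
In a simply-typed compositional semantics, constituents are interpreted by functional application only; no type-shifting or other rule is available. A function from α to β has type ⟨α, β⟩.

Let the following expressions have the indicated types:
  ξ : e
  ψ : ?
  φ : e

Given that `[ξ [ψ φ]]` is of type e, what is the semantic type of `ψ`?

[ξ [ψ φ]] must have type e. The sister ξ has type e; that is not a function onto e, so [ψ φ] must be the functor, of type ⟨e, e⟩.
[ψ φ] must have type ⟨e, e⟩. The sister φ has type e; that is not a function onto ⟨e, e⟩, so ψ must be the functor, of type ⟨e, ⟨e, e⟩⟩.

⟨e, ⟨e, e⟩⟩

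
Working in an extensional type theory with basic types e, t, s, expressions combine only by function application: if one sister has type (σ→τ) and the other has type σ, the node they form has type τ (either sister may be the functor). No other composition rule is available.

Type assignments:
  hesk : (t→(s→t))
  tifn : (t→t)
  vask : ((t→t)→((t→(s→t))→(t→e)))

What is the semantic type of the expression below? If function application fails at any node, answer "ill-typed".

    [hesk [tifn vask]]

[tifn vask] — vask of type ((t→t)→((t→(s→t))→(t→e))) combines with tifn of type (t→t): type ((t→(s→t))→(t→e)).
[hesk [tifn vask]] — [tifn vask] of type ((t→(s→t))→(t→e)) combines with hesk of type (t→(s→t)): type (t→e).

(t→e)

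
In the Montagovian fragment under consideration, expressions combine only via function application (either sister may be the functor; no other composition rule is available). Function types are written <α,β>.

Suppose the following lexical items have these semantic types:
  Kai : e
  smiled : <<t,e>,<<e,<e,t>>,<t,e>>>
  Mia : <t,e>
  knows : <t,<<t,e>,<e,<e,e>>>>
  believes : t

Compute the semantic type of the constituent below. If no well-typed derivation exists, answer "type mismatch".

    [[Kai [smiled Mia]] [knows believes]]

type mismatch

[smiled Mia]: functor smiled : <<t,e>,<<e,<e,t>>,<t,e>>>, argument Mia : <t,e>; result <<e,<e,t>>,<t,e>>.
[Kai [smiled Mia]]: e and <<e,<e,t>>,<t,e>> cannot combine by function application — type clash.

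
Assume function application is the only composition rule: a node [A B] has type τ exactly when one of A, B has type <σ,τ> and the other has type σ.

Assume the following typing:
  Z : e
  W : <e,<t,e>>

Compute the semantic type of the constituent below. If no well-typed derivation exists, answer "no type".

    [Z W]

[Z W] — W of type <e,<t,e>> combines with Z of type e: type <t,e>.

<t,e>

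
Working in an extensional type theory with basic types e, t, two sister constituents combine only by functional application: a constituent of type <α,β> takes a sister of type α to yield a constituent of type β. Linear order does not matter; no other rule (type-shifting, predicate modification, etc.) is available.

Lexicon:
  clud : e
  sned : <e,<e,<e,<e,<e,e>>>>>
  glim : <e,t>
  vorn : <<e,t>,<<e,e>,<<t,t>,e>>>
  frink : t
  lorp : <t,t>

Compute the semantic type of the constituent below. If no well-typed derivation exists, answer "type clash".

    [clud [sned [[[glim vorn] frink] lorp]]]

type clash

[glim vorn]: functor vorn : <<e,t>,<<e,e>,<<t,t>,e>>>, argument glim : <e,t>; result <<e,e>,<<t,t>,e>>.
[[glim vorn] frink]: <<e,e>,<<t,t>,e>> and t cannot combine by function application — type clash.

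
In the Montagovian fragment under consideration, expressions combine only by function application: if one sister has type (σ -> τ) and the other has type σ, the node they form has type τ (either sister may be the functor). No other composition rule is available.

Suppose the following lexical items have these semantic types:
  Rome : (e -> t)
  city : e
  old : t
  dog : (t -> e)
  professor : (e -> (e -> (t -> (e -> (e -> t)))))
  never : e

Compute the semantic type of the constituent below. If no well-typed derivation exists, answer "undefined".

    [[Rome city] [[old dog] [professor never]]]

[Rome city]: Rome is (e -> t), city is e; result t.
[old dog]: dog is (t -> e), old is t; result e.
[professor never]: professor is (e -> (e -> (t -> (e -> (e -> t))))), never is e; result (e -> (t -> (e -> (e -> t)))).
[[old dog] [professor never]]: [professor never] is (e -> (t -> (e -> (e -> t)))), [old dog] is e; result (t -> (e -> (e -> t))).
[[Rome city] [[old dog] [professor never]]]: [[old dog] [professor never]] is (t -> (e -> (e -> t))), [Rome city] is t; result (e -> (e -> t)).

(e -> (e -> t))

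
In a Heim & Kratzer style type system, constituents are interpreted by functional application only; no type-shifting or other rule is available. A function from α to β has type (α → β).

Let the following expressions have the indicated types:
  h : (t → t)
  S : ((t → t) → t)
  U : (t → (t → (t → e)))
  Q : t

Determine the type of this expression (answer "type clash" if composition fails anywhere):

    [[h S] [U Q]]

(t → e)

[h S]: ((t → t) → t) applied to (t → t) yields t.
[U Q]: (t → (t → (t → e))) applied to t yields (t → (t → e)).
[[h S] [U Q]]: (t → (t → e)) applied to t yields (t → e).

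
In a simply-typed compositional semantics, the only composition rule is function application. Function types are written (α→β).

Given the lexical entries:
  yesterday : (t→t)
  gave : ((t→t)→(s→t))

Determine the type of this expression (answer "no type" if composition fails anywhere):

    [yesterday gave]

(s→t)

At [yesterday gave], gave : ((t→t)→(s→t)) takes yesterday : (t→t), giving (s→t).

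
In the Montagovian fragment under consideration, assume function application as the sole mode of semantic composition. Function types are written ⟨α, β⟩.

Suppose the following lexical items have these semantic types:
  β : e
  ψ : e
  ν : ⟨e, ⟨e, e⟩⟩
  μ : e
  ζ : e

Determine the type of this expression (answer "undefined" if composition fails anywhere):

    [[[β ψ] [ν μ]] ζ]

At [β ψ]: neither e nor e can take the other as argument; the node is ill-typed.

undefined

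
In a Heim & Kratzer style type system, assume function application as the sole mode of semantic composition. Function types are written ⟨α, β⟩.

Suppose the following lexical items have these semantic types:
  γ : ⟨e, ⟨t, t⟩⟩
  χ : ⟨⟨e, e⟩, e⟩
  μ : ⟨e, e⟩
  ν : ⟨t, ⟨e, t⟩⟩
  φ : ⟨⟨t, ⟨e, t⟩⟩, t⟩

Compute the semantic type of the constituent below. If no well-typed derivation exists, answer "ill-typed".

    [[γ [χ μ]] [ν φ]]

t

[χ μ]: χ is ⟨⟨e, e⟩, e⟩, μ is ⟨e, e⟩; result e.
[γ [χ μ]]: γ is ⟨e, ⟨t, t⟩⟩, [χ μ] is e; result ⟨t, t⟩.
[ν φ]: φ is ⟨⟨t, ⟨e, t⟩⟩, t⟩, ν is ⟨t, ⟨e, t⟩⟩; result t.
[[γ [χ μ]] [ν φ]]: [γ [χ μ]] is ⟨t, t⟩, [ν φ] is t; result t.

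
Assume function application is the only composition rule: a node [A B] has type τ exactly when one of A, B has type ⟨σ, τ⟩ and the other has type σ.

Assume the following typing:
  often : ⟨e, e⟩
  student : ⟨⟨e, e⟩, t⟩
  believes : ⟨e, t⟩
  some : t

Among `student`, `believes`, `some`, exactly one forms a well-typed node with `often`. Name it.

student — combines: student : ⟨⟨e, e⟩, t⟩ takes often : ⟨e, e⟩ as argument, giving t.
believes : ⟨e, t⟩ — no; often wants e, and believes wants e.
some : t — no; often wants e, and some wants nothing (atomic).

student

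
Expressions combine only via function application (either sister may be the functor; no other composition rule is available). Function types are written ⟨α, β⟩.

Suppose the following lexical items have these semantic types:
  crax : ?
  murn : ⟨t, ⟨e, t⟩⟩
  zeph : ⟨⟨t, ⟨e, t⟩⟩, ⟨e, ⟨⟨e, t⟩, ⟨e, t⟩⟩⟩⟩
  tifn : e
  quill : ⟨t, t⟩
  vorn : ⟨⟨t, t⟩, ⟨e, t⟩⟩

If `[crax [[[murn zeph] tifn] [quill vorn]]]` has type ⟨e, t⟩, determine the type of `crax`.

[crax [[[murn zeph] tifn] [quill vorn]]] must have type ⟨e, t⟩. The sister [[[murn zeph] tifn] [quill vorn]] has type ⟨e, t⟩; that is not a function onto ⟨e, t⟩, so crax must be the functor, of type ⟨⟨e, t⟩, ⟨e, t⟩⟩.

⟨⟨e, t⟩, ⟨e, t⟩⟩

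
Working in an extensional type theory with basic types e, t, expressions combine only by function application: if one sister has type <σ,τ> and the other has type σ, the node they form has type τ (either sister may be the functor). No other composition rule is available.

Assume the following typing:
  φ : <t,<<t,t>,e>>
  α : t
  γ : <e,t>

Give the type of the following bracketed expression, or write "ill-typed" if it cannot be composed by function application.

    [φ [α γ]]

[α γ]: t and <e,t> cannot combine by function application — type clash.

ill-typed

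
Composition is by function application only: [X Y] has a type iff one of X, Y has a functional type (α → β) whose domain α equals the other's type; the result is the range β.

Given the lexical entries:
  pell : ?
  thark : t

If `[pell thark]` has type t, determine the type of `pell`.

(t → t)

At [pell thark] (required: t): thark is t, which is not a function with range t; hence pell is the functor — type (t → t).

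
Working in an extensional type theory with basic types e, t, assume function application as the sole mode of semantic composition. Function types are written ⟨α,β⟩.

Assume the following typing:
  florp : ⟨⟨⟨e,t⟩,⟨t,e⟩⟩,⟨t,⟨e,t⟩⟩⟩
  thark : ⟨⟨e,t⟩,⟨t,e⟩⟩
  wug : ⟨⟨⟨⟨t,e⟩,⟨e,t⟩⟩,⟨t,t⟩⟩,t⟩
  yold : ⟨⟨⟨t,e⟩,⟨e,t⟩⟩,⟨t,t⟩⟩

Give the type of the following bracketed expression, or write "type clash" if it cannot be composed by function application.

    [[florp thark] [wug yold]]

[florp thark]: florp is ⟨⟨⟨e,t⟩,⟨t,e⟩⟩,⟨t,⟨e,t⟩⟩⟩, thark is ⟨⟨e,t⟩,⟨t,e⟩⟩; result ⟨t,⟨e,t⟩⟩.
[wug yold]: wug is ⟨⟨⟨⟨t,e⟩,⟨e,t⟩⟩,⟨t,t⟩⟩,t⟩, yold is ⟨⟨⟨t,e⟩,⟨e,t⟩⟩,⟨t,t⟩⟩; result t.
[[florp thark] [wug yold]]: [florp thark] is ⟨t,⟨e,t⟩⟩, [wug yold] is t; result ⟨e,t⟩.

⟨e,t⟩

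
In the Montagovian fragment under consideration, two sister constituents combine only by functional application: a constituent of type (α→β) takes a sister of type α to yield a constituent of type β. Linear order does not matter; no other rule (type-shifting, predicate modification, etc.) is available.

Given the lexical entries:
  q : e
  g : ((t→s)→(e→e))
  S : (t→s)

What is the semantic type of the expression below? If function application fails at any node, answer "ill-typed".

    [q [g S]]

[g S]: ((t→s)→(e→e)) applied to (t→s) yields (e→e).
[q [g S]]: (e→e) applied to e yields e.

e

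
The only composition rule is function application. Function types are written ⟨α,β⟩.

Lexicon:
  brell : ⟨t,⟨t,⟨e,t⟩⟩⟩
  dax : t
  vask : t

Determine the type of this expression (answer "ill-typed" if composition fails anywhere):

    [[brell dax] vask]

[brell dax] — brell of type ⟨t,⟨t,⟨e,t⟩⟩⟩ combines with dax of type t: type ⟨t,⟨e,t⟩⟩.
[[brell dax] vask] — [brell dax] of type ⟨t,⟨e,t⟩⟩ combines with vask of type t: type ⟨e,t⟩.

⟨e,t⟩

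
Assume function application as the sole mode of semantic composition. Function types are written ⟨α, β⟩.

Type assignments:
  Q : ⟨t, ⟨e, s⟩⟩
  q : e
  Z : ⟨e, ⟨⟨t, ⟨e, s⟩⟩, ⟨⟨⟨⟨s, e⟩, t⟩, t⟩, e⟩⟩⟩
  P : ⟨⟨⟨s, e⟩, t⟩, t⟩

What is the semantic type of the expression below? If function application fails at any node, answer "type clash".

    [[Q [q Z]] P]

e

[q Z]: functor Z : ⟨e, ⟨⟨t, ⟨e, s⟩⟩, ⟨⟨⟨⟨s, e⟩, t⟩, t⟩, e⟩⟩⟩, argument q : e; result ⟨⟨t, ⟨e, s⟩⟩, ⟨⟨⟨⟨s, e⟩, t⟩, t⟩, e⟩⟩.
[Q [q Z]]: functor [q Z] : ⟨⟨t, ⟨e, s⟩⟩, ⟨⟨⟨⟨s, e⟩, t⟩, t⟩, e⟩⟩, argument Q : ⟨t, ⟨e, s⟩⟩; result ⟨⟨⟨⟨s, e⟩, t⟩, t⟩, e⟩.
[[Q [q Z]] P]: functor [Q [q Z]] : ⟨⟨⟨⟨s, e⟩, t⟩, t⟩, e⟩, argument P : ⟨⟨⟨s, e⟩, t⟩, t⟩; result e.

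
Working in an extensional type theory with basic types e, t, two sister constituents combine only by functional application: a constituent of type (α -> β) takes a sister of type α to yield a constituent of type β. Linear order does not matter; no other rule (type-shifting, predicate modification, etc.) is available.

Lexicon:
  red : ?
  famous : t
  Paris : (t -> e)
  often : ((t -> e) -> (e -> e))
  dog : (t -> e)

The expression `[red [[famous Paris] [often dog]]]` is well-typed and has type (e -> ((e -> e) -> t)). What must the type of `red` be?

(e -> (e -> ((e -> e) -> t)))

[red [[famous Paris] [often dog]]] must have type (e -> ((e -> e) -> t)). The sister [[famous Paris] [often dog]] has type e; that is not a function onto (e -> ((e -> e) -> t)), so red must be the functor, of type (e -> (e -> ((e -> e) -> t))).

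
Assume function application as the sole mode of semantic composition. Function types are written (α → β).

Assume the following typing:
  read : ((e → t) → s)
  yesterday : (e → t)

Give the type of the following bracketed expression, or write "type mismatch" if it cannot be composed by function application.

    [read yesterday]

[read yesterday]: ((e → t) → s) applied to (e → t) yields s.

s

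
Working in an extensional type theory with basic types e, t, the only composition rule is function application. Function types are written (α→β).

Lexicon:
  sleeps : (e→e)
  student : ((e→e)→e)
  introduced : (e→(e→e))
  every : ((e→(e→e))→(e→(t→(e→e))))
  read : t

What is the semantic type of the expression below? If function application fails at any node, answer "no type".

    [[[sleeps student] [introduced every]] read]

(e→e)

At [sleeps student], student : ((e→e)→e) takes sleeps : (e→e), giving e.
At [introduced every], every : ((e→(e→e))→(e→(t→(e→e)))) takes introduced : (e→(e→e)), giving (e→(t→(e→e))).
At [[sleeps student] [introduced every]], [introduced every] : (e→(t→(e→e))) takes [sleeps student] : e, giving (t→(e→e)).
At [[[sleeps student] [introduced every]] read], [[sleeps student] [introduced every]] : (t→(e→e)) takes read : t, giving (e→e).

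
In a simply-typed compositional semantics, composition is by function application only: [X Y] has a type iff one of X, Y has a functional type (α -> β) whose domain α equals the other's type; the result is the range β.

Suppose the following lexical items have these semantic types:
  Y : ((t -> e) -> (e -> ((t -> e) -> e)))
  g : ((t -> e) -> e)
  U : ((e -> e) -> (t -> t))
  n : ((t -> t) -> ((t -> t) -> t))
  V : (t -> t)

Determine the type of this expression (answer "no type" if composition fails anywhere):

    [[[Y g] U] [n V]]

no type

[Y g]: ((t -> e) -> (e -> ((t -> e) -> e))) with ((t -> e) -> e) — neither is a function whose domain matches the other; composition fails here.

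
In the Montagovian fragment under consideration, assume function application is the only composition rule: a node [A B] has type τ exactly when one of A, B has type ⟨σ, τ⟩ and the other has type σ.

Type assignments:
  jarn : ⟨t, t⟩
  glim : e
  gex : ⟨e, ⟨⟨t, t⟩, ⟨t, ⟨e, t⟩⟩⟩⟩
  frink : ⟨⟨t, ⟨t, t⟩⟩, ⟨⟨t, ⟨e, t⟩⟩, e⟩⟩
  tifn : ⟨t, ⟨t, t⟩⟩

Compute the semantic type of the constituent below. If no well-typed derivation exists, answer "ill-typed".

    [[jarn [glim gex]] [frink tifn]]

e

[glim gex]: functor gex : ⟨e, ⟨⟨t, t⟩, ⟨t, ⟨e, t⟩⟩⟩⟩, argument glim : e; result ⟨⟨t, t⟩, ⟨t, ⟨e, t⟩⟩⟩.
[jarn [glim gex]]: functor [glim gex] : ⟨⟨t, t⟩, ⟨t, ⟨e, t⟩⟩⟩, argument jarn : ⟨t, t⟩; result ⟨t, ⟨e, t⟩⟩.
[frink tifn]: functor frink : ⟨⟨t, ⟨t, t⟩⟩, ⟨⟨t, ⟨e, t⟩⟩, e⟩⟩, argument tifn : ⟨t, ⟨t, t⟩⟩; result ⟨⟨t, ⟨e, t⟩⟩, e⟩.
[[jarn [glim gex]] [frink tifn]]: functor [frink tifn] : ⟨⟨t, ⟨e, t⟩⟩, e⟩, argument [jarn [glim gex]] : ⟨t, ⟨e, t⟩⟩; result e.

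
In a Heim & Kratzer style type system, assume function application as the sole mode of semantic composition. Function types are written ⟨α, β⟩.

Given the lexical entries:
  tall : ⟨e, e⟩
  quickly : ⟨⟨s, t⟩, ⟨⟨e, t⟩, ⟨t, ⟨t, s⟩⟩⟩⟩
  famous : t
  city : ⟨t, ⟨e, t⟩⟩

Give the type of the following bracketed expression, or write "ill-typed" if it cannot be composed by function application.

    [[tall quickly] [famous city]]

[tall quickly]: ⟨e, e⟩ with ⟨⟨s, t⟩, ⟨⟨e, t⟩, ⟨t, ⟨t, s⟩⟩⟩⟩ — neither is a function whose domain matches the other; composition fails here.

ill-typed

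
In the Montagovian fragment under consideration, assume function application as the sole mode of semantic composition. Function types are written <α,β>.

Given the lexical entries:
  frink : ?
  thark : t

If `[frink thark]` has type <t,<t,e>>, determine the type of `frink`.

For [frink thark] to have type <t,<t,e>> with thark of type t, frink must be the function: frink : <t,<t,<t,e>>>.

<t,<t,<t,e>>>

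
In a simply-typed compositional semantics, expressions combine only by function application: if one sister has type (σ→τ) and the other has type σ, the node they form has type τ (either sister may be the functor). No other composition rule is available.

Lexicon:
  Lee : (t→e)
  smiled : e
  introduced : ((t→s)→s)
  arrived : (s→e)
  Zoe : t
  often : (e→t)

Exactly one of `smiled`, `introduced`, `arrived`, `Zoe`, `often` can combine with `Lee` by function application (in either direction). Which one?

Zoe

smiled : e — neither side's domain matches the other.
introduced : ((t→s)→s) — neither side's domain matches the other.
arrived : (s→e) — neither side's domain matches the other.
Zoe — combines: Lee : (t→e) takes Zoe : t as argument, giving e.
often : (e→t) — neither side's domain matches the other.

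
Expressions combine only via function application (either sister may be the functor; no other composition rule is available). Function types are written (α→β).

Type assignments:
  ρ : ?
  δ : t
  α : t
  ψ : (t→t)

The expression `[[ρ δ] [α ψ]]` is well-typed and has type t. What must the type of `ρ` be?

For [[ρ δ] [α ψ]] to have type t with [α ψ] of type t, [ρ δ] must be the function: [ρ δ] : (t→t).
For [ρ δ] to have type (t→t) with δ of type t, ρ must be the function: ρ : (t→(t→t)).

(t→(t→t))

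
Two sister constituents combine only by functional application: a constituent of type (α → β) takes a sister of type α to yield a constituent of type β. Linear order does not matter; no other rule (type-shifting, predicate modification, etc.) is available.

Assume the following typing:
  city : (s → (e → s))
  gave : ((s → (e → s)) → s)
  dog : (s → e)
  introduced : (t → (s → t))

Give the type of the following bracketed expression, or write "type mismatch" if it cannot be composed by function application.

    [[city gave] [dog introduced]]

[city gave]: ((s → (e → s)) → s) applied to (s → (e → s)) yields s.
[dog introduced]: (s → e) and (t → (s → t)) cannot combine by function application — type clash.

type mismatch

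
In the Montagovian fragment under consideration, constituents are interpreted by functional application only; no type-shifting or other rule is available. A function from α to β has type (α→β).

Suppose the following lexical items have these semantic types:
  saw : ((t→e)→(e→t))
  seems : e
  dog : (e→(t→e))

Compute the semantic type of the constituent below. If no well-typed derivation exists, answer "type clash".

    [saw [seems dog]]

[seems dog]: (e→(t→e)) applied to e yields (t→e).
[saw [seems dog]]: ((t→e)→(e→t)) applied to (t→e) yields (e→t).

(e→t)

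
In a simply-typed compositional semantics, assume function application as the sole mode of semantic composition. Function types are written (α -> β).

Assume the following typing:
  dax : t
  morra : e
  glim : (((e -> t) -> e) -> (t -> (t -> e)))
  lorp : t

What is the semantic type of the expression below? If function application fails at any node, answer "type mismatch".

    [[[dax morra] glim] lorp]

[dax morra]: t with e — neither is a function whose domain matches the other; composition fails here.

type mismatch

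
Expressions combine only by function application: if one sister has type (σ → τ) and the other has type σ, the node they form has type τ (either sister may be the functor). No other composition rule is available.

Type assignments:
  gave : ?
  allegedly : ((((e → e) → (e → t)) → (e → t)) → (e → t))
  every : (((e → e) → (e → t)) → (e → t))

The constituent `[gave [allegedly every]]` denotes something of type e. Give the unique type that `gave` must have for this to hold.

For [gave [allegedly every]] to have type e with [allegedly every] of type (e → t), gave must be the function: gave : ((e → t) → e).

((e → t) → e)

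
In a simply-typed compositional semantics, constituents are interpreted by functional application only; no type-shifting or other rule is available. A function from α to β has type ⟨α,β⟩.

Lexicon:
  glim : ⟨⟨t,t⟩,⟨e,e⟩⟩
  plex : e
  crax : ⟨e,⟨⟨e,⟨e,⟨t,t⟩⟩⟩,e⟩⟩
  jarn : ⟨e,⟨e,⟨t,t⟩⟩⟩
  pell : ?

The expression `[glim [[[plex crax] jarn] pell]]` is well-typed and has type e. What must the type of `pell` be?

[glim [[[plex crax] jarn] pell]] is required to be e. glim : ⟨⟨t,t⟩,⟨e,e⟩⟩ cannot yield e as functor, so [[[plex crax] jarn] pell] : ⟨⟨⟨t,t⟩,⟨e,e⟩⟩,e⟩.
[[[plex crax] jarn] pell] is required to be ⟨⟨⟨t,t⟩,⟨e,e⟩⟩,e⟩. [[plex crax] jarn] : e cannot yield ⟨⟨⟨t,t⟩,⟨e,e⟩⟩,e⟩ as functor, so pell : ⟨e,⟨⟨⟨t,t⟩,⟨e,e⟩⟩,e⟩⟩.

⟨e,⟨⟨⟨t,t⟩,⟨e,e⟩⟩,e⟩⟩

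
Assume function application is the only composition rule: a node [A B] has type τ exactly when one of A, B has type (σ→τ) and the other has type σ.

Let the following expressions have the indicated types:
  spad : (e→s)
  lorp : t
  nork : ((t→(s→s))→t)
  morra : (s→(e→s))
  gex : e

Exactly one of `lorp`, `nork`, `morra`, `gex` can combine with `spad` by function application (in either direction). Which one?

gex

lorp : t — no; spad wants e, and lorp wants nothing (atomic).
nork : ((t→(s→s))→t) — no; spad wants e, and nork wants (t→(s→s)).
morra : (s→(e→s)) — no; spad wants e, and morra wants s.
gex — combines: spad : (e→s) takes gex : e as argument, giving s.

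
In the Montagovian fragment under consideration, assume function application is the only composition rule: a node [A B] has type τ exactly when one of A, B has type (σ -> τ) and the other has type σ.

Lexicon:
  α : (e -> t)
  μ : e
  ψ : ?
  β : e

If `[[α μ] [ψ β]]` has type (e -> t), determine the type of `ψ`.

(e -> (t -> (e -> t)))

[[α μ] [ψ β]] is required to be (e -> t). [α μ] : t cannot yield (e -> t) as functor, so [ψ β] : (t -> (e -> t)).
[ψ β] is required to be (t -> (e -> t)). β : e cannot yield (t -> (e -> t)) as functor, so ψ : (e -> (t -> (e -> t))).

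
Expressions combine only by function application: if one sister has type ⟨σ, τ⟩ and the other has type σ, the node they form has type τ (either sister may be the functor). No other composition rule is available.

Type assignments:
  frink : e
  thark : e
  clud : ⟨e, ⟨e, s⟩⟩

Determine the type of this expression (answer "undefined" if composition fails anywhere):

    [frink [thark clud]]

s

[thark clud]: clud is ⟨e, ⟨e, s⟩⟩, thark is e; result ⟨e, s⟩.
[frink [thark clud]]: [thark clud] is ⟨e, s⟩, frink is e; result s.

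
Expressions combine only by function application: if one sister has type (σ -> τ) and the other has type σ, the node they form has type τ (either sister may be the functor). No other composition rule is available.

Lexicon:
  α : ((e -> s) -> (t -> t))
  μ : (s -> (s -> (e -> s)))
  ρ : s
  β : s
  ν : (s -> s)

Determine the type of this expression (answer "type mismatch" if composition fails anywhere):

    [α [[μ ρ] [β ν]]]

[μ ρ]: μ is (s -> (s -> (e -> s))), ρ is s; result (s -> (e -> s)).
[β ν]: ν is (s -> s), β is s; result s.
[[μ ρ] [β ν]]: [μ ρ] is (s -> (e -> s)), [β ν] is s; result (e -> s).
[α [[μ ρ] [β ν]]]: α is ((e -> s) -> (t -> t)), [[μ ρ] [β ν]] is (e -> s); result (t -> t).

(t -> t)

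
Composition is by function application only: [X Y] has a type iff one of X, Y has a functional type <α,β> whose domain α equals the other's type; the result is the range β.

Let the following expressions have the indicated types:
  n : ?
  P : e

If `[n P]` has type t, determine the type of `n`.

For [n P] to have type t with P of type e, n must be the function: n : <e,t>.

<e,t>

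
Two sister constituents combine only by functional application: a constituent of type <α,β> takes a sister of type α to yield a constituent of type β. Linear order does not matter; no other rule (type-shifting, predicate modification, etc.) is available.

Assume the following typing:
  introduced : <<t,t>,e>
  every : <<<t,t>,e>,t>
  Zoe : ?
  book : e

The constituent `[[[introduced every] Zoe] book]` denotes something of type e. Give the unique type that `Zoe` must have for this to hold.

<t,<e,e>>

For [[[introduced every] Zoe] book] to have type e with book of type e, [[introduced every] Zoe] must be the function: [[introduced every] Zoe] : <e,e>.
For [[introduced every] Zoe] to have type <e,e> with [introduced every] of type t, Zoe must be the function: Zoe : <t,<e,e>>.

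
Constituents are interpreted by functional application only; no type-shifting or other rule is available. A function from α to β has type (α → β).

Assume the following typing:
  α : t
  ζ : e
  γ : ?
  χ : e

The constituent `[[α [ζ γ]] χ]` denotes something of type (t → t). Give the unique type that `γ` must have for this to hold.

(e → (t → (e → (t → t))))

For [[α [ζ γ]] χ] to have type (t → t) with χ of type e, [α [ζ γ]] must be the function: [α [ζ γ]] : (e → (t → t)).
For [α [ζ γ]] to have type (e → (t → t)) with α of type t, [ζ γ] must be the function: [ζ γ] : (t → (e → (t → t))).
For [ζ γ] to have type (t → (e → (t → t))) with ζ of type e, γ must be the function: γ : (e → (t → (e → (t → t)))).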